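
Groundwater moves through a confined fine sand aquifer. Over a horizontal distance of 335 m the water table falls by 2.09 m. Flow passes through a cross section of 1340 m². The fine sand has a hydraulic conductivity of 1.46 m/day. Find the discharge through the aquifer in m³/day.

Hydraulic gradient i = Δh / L = 2.09 / 335 = 0.006239.
Darcy's law: Q = K · A · i = 1.460 × 1340 × 0.006239 = 12.21 m³/day.

12.2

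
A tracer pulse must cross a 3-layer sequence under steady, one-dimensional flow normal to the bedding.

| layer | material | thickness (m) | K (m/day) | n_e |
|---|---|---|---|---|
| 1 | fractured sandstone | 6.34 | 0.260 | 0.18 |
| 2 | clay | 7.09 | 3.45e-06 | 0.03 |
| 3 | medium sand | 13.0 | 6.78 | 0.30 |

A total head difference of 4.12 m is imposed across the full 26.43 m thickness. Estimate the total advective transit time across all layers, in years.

7180

With flow normal to the layers, continuity requires the same specific discharge q through every layer.
Σ(b_i/K_i) = 6.34/0.260 + 7.09/3.45e-06 + 13.0/6.78 = 2.055e+06 d.
q = Δh / Σ(b_i/K_i) = 4.12 / 2.055e+06 = 2.005e-06 m/day.
In each layer the seepage velocity is v_i = q/n_i, so the layer transit time is t_i = b_i·n_i / q:
  layer 1 (fractured sandstone): t_1 = 6.34 × 0.18 / 2.005e-06 = 5.692e+05 d
  layer 2 (clay): t_2 = 7.09 × 0.03 / 2.005e-06 = 1.061e+05 d
  layer 3 (medium sand): t_3 = 13.0 × 0.30 / 2.005e-06 = 1.945e+06 d
Total t = Σ t_i = 2.621e+06 days = 7175 years.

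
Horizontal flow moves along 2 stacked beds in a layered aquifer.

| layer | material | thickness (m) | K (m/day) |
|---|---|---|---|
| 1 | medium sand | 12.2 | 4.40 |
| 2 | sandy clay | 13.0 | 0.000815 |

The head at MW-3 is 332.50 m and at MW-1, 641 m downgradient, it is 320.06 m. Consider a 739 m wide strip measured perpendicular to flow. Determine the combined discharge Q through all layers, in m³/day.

770

Flow is parallel to layering, so each bed carries its own Darcy discharge and the transmissivities add.
Σ(K_i·b_i) = 4.40×12.2 + 0.000815×13.0 = 53.69 m²/day.
Hydraulic gradient i = (332.50 − 320.06) / 641 = 12.44 / 641 = 0.01941.
Q = Σ(K_i·b_i) · W · i = 53.69 × 739 × 0.01941 = 770.0 m³/day.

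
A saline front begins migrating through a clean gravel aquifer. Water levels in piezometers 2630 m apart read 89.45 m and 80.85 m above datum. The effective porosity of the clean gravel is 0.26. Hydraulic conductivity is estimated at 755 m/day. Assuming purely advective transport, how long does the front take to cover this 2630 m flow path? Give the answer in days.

Hydraulic gradient i = (89.45 − 80.85) / 2630 = 8.6 / 2630 = 0.003270.
Darcy flux q = K · i = 755.0 × 0.003270 = 2.469 m/day.
Seepage velocity v = q / n_e = 2.469 / 0.26 = 9.495 m/day.
Travel time t = L / v = 2630 / 9.495 = 277.0 days.

277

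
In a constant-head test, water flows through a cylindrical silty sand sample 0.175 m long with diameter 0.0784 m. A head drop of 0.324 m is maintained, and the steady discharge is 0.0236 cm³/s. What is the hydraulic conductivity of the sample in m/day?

Cross-sectional area A = π·(d/2)² = π × (0.0784/2)² = 0.004827 m².
Convert discharge: 0.0236 cm³/s = 2.360e-08 m³/s.
Darcy's law rearranged: K = Q·L / (A·Δh) = 2.360e-08 × 0.175 / (0.004827 × 0.324) = 2.640e-06 m/s = 0.2281 m/day.

0.228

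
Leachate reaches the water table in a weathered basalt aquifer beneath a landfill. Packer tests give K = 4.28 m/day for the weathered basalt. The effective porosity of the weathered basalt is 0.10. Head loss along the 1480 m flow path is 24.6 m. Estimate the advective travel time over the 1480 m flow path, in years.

Hydraulic gradient i = Δh / L = 24.6 / 1480 = 0.01662.
Darcy flux q = K · i = 4.280 × 0.01662 = 0.07114 m/day.
Seepage velocity v = q / n_e = 0.07114 / 0.10 = 0.7114 m/day.
Travel time t = L / v = 1480 / 0.7114 = 2080 days = 5.696 years.

5.70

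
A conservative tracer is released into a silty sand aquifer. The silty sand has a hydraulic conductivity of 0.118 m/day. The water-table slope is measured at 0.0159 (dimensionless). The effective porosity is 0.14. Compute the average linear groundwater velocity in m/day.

0.0134

Hydraulic gradient i = 0.0159.
Darcy flux q = K · i = 0.1180 × 0.01590 = 0.001876 m/day.
Seepage velocity v = q / n_e = 0.001876 / 0.14 = 0.01340 m/day.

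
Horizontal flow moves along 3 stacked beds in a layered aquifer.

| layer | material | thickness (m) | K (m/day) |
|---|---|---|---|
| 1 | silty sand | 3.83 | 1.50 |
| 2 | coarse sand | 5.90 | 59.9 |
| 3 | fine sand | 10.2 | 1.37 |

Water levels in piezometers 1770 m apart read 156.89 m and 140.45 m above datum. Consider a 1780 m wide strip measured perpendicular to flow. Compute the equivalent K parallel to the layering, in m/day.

18.7

Flow is parallel to layering, so each bed carries its own Darcy discharge and the transmissivities add.
Σ(K_i·b_i) = 1.50×3.83 + 59.9×5.90 + 1.37×10.2 = 373.1 m²/day.
Total thickness b = 19.93 m, so K_eq = Σ(K_i·b_i)/b = 18.72 m/day.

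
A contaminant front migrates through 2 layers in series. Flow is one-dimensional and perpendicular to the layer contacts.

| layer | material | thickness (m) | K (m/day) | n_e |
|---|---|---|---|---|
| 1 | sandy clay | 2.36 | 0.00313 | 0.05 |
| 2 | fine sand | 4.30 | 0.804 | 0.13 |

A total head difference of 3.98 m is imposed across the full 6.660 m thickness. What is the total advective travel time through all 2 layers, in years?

With flow normal to the layers, continuity requires the same specific discharge q through every layer.
Σ(b_i/K_i) = 2.36/0.00313 + 4.30/0.804 = 759.3 d.
q = Δh / Σ(b_i/K_i) = 3.98 / 759.3 = 0.005241 m/day.
In each layer the seepage velocity is v_i = q/n_i, so the layer transit time is t_i = b_i·n_i / q:
  layer 1 (sandy clay): t_1 = 2.36 × 0.05 / 0.005241 = 22.51 d
  layer 2 (fine sand): t_2 = 4.30 × 0.13 / 0.005241 = 106.7 d
Total t = Σ t_i = 129.2 days = 0.3536 years.

0.354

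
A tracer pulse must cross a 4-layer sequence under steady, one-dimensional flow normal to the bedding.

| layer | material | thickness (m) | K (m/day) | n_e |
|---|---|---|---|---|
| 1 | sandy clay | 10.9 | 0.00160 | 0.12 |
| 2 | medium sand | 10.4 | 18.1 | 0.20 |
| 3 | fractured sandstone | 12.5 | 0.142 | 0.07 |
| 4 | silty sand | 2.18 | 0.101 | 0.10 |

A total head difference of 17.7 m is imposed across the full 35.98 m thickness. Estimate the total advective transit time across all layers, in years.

4.80

With flow normal to the layers, continuity requires the same specific discharge q through every layer.
Σ(b_i/K_i) = 10.9/0.00160 + 10.4/18.1 + 12.5/0.142 + 2.18/0.101 = 6923 d.
q = Δh / Σ(b_i/K_i) = 17.7 / 6923 = 0.002557 m/day.
In each layer the seepage velocity is v_i = q/n_i, so the layer transit time is t_i = b_i·n_i / q:
  layer 1 (sandy clay): t_1 = 10.9 × 0.12 / 0.002557 = 511.6 d
  layer 2 (medium sand): t_2 = 10.4 × 0.20 / 0.002557 = 813.5 d
  layer 3 (fractured sandstone): t_3 = 12.5 × 0.07 / 0.002557 = 342.2 d
  layer 4 (silty sand): t_4 = 2.18 × 0.10 / 0.002557 = 85.26 d
Total t = Σ t_i = 1753 days = 4.798 years.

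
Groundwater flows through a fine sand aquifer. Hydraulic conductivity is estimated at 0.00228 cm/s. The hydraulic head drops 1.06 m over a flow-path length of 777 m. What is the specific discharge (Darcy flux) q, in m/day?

Convert K: 0.00228 cm/s × 864 = 1.970 m/day.
Hydraulic gradient i = Δh / L = 1.06 / 777 = 0.001364.
Specific discharge q = K · i = 1.970 × 0.001364 = 0.002687 m/day.

0.00269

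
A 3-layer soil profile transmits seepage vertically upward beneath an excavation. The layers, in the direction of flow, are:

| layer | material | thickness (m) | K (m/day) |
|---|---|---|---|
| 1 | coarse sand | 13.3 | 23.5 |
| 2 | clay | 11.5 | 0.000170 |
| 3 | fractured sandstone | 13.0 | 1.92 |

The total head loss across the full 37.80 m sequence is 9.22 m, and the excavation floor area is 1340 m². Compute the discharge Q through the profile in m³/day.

0.183

Flow is perpendicular to layering, so the layers act in series and the equivalent K is the thickness-weighted harmonic mean.
Total thickness L = 13.3 + 11.5 + 13.0 = 37.80 m.
Σ(b_i/K_i) = 13.3/23.5 + 11.5/0.000170 + 13.0/1.92 = 67654 d.
K_eq = L / Σ(b_i/K_i) = 37.80 / 67654 = 0.0005587 m/day.
Q = K_eq · A · (Δh/L) = 0.0005587 × 1340 × (9.22/37.80) = 0.1826 m³/day.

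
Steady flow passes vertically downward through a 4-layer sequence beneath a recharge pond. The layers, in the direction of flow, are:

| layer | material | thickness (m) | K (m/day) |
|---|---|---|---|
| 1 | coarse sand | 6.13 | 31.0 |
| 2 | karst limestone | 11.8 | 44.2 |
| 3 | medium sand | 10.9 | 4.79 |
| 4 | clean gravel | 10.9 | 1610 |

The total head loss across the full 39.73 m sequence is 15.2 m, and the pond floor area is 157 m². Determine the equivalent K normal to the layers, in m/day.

Flow is perpendicular to layering, so the layers act in series and the equivalent K is the thickness-weighted harmonic mean.
Total thickness L = 6.13 + 11.8 + 10.9 + 10.9 = 39.73 m.
Σ(b_i/K_i) = 6.13/31.0 + 11.8/44.2 + 10.9/4.79 + 10.9/1610 = 2.747 d.
K_eq = L / Σ(b_i/K_i) = 39.73 / 2.747 = 14.46 m/day.

14.5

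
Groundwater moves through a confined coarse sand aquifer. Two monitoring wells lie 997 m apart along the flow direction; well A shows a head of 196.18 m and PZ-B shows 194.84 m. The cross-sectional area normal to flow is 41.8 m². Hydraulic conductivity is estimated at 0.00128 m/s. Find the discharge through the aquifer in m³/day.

Convert K: 0.00128 m/s × 86400 = 110.6 m/day.
Hydraulic gradient i = (196.18 − 194.84) / 997 = 1.34 / 997 = 0.001344.
Darcy's law: Q = K · A · i = 110.6 × 41.80 × 0.001344 = 6.213 m³/day.

6.21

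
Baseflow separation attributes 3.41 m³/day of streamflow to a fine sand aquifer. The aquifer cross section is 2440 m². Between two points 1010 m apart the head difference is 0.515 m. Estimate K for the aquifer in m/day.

Hydraulic gradient i = Δh / L = 0.515 / 1010 = 0.0005099.
From Q = K·A·i, K = Q / (A·i) = 3.41 / (2440 × 0.0005099) = 2.741 m/day.

2.74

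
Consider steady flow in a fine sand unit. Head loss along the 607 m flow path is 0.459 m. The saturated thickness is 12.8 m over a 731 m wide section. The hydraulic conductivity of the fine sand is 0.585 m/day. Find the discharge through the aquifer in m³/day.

Cross-sectional area A = 731 × 12.8 = 9357 m².
Hydraulic gradient i = Δh / L = 0.459 / 607 = 0.0007562.
Darcy's law: Q = K · A · i = 0.5850 × 9357 × 0.0007562 = 4.139 m³/day.

4.14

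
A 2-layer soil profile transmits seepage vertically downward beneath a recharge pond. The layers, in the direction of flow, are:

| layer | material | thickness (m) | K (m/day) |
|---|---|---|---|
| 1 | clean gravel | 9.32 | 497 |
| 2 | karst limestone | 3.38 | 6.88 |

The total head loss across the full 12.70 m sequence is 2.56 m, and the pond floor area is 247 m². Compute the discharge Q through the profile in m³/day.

Flow is perpendicular to layering, so the layers act in series and the equivalent K is the thickness-weighted harmonic mean.
Total thickness L = 9.32 + 3.38 = 12.70 m.
Σ(b_i/K_i) = 9.32/497 + 3.38/6.88 = 0.5100 d.
K_eq = L / Σ(b_i/K_i) = 12.70 / 0.5100 = 24.90 m/day.
Q = K_eq · A · (Δh/L) = 24.90 × 247 × (2.56/12.70) = 1240 m³/day.

1240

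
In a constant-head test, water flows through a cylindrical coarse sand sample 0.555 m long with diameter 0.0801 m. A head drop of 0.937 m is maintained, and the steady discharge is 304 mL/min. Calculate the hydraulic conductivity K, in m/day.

51.5

Cross-sectional area A = π·(d/2)² = π × (0.0801/2)² = 0.005039 m².
Convert discharge: 304 mL/min = 5.067e-06 m³/s.
Darcy's law rearranged: K = Q·L / (A·Δh) = 5.067e-06 × 0.555 / (0.005039 × 0.937) = 0.0005956 m/s = 51.46 m/day.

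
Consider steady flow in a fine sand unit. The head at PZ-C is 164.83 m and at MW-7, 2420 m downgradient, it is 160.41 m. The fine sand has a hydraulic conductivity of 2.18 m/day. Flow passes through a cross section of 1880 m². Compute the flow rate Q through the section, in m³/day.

7.49

Hydraulic gradient i = (164.83 − 160.41) / 2420 = 4.42 / 2420 = 0.001826.
Darcy's law: Q = K · A · i = 2.180 × 1880 × 0.001826 = 7.486 m³/day.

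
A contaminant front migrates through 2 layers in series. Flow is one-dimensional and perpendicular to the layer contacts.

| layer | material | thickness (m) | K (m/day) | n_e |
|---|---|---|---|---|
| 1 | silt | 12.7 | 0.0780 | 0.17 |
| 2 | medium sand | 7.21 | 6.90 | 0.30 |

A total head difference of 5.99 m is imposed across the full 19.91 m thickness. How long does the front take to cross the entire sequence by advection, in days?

118

With flow normal to the layers, continuity requires the same specific discharge q through every layer.
Σ(b_i/K_i) = 12.7/0.0780 + 7.21/6.90 = 163.9 d.
q = Δh / Σ(b_i/K_i) = 5.99 / 163.9 = 0.03655 m/day.
In each layer the seepage velocity is v_i = q/n_i, so the layer transit time is t_i = b_i·n_i / q:
  layer 1 (silt): t_1 = 12.7 × 0.17 / 0.03655 = 59.06 d
  layer 2 (medium sand): t_2 = 7.21 × 0.30 / 0.03655 = 59.17 d
Total t = Σ t_i = 118.2 days.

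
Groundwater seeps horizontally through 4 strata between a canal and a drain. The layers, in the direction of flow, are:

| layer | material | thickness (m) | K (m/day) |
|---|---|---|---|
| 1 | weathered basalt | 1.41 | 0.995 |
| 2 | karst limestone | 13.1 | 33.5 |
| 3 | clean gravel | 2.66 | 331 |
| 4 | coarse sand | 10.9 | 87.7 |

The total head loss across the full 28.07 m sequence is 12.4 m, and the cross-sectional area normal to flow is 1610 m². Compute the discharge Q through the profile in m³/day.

Flow is perpendicular to layering, so the layers act in series and the equivalent K is the thickness-weighted harmonic mean.
Total thickness L = 1.41 + 13.1 + 2.66 + 10.9 = 28.07 m.
Σ(b_i/K_i) = 1.41/0.995 + 13.1/33.5 + 2.66/331 + 10.9/87.7 = 1.940 d.
K_eq = L / Σ(b_i/K_i) = 28.07 / 1.940 = 14.47 m/day.
Q = K_eq · A · (Δh/L) = 14.47 × 1610 × (12.4/28.07) = 10288 m³/day.

10300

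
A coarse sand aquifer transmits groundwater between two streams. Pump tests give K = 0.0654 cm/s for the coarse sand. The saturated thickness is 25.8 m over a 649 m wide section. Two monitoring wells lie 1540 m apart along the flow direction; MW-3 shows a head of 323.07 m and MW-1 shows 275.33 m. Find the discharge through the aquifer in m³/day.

29300

Convert K: 0.0654 cm/s × 864 = 56.51 m/day.
Cross-sectional area A = 649 × 25.8 = 16744 m².
Hydraulic gradient i = (323.07 − 275.33) / 1540 = 47.74 / 1540 = 0.03100.
Darcy's law: Q = K · A · i = 56.51 × 16744 × 0.03100 = 29330 m³/day.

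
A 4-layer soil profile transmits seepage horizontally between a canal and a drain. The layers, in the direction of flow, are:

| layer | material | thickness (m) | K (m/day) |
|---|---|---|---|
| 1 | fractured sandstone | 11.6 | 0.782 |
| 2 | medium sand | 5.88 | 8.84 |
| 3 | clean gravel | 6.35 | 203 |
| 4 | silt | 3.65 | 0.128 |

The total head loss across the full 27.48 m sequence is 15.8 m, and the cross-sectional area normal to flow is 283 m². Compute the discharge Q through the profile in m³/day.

Flow is perpendicular to layering, so the layers act in series and the equivalent K is the thickness-weighted harmonic mean.
Total thickness L = 11.6 + 5.88 + 6.35 + 3.65 = 27.48 m.
Σ(b_i/K_i) = 11.6/0.782 + 5.88/8.84 + 6.35/203 + 3.65/0.128 = 44.05 d.
K_eq = L / Σ(b_i/K_i) = 27.48 / 44.05 = 0.6239 m/day.
Q = K_eq · A · (Δh/L) = 0.6239 × 283 × (15.8/27.48) = 101.5 m³/day.

102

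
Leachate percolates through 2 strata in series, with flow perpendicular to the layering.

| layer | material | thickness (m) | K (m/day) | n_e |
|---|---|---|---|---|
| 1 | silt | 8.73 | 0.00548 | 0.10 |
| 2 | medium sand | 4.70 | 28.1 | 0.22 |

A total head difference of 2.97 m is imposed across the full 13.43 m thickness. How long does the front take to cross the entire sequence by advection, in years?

2.80

With flow normal to the layers, continuity requires the same specific discharge q through every layer.
Σ(b_i/K_i) = 8.73/0.00548 + 4.70/28.1 = 1593 d.
q = Δh / Σ(b_i/K_i) = 2.97 / 1593 = 0.001864 m/day.
In each layer the seepage velocity is v_i = q/n_i, so the layer transit time is t_i = b_i·n_i / q:
  layer 1 (silt): t_1 = 8.73 × 0.10 / 0.001864 = 468.3 d
  layer 2 (medium sand): t_2 = 4.70 × 0.22 / 0.001864 = 554.7 d
Total t = Σ t_i = 1023 days = 2.801 years.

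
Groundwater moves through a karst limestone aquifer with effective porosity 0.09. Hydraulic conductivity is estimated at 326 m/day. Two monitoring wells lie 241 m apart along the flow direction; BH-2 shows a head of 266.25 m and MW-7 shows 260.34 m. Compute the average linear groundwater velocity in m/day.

Hydraulic gradient i = (266.25 − 260.34) / 241 = 5.91 / 241 = 0.02452.
Darcy flux q = K · i = 326.0 × 0.02452 = 7.994 m/day.
Seepage velocity v = q / n_e = 7.994 / 0.09 = 88.83 m/day.

88.8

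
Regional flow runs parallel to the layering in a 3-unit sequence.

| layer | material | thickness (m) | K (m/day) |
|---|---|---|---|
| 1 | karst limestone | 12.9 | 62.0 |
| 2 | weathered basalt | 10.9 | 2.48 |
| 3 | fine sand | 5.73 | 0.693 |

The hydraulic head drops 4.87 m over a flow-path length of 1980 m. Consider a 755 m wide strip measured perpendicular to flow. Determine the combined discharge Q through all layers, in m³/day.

1540

Flow is parallel to layering, so each bed carries its own Darcy discharge and the transmissivities add.
Σ(K_i·b_i) = 62.0×12.9 + 2.48×10.9 + 0.693×5.73 = 830.8 m²/day.
Hydraulic gradient i = Δh / L = 4.87 / 1980 = 0.002460.
Q = Σ(K_i·b_i) · W · i = 830.8 × 755 × 0.002460 = 1543 m³/day.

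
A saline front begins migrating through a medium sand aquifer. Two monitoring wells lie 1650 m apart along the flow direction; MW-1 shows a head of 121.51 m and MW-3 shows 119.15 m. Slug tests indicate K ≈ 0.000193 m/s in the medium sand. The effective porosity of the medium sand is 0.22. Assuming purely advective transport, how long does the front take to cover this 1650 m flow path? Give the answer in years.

Convert K: 0.000193 m/s × 86400 = 16.68 m/day.
Hydraulic gradient i = (121.51 − 119.15) / 1650 = 2.36 / 1650 = 0.001430.
Darcy flux q = K · i = 16.68 × 0.001430 = 0.02385 m/day.
Seepage velocity v = q / n_e = 0.02385 / 0.22 = 0.1084 m/day.
Travel time t = L / v = 1650 / 0.1084 = 15220 days = 41.67 years.

41.7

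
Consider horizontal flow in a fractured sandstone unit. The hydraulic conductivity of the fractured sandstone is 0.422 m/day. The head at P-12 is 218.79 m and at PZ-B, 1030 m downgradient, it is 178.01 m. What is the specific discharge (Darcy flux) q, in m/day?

Hydraulic gradient i = (218.79 − 178.01) / 1030 = 40.78 / 1030 = 0.03959.
Specific discharge q = K · i = 0.4220 × 0.03959 = 0.01671 m/day.

0.0167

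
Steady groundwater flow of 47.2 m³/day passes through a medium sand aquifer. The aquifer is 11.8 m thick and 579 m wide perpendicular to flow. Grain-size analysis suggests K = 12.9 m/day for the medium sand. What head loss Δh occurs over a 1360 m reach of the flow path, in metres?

Cross-sectional area A = 579 × 11.8 = 6832 m².
From Q = K·A·i, i = Q / (K·A) = 47.2 / (12.90 × 6832) = 0.0005355.
Head loss Δh = i · L = 0.0005355 × 1360 = 0.7283 m.

0.728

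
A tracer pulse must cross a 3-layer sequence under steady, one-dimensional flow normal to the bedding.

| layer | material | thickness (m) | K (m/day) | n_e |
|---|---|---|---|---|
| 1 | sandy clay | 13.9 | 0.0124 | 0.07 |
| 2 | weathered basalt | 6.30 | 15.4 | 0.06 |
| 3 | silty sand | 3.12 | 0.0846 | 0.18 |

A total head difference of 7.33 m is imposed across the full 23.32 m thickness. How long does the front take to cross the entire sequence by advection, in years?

With flow normal to the layers, continuity requires the same specific discharge q through every layer.
Σ(b_i/K_i) = 13.9/0.0124 + 6.30/15.4 + 3.12/0.0846 = 1158 d.
q = Δh / Σ(b_i/K_i) = 7.33 / 1158 = 0.006328 m/day.
In each layer the seepage velocity is v_i = q/n_i, so the layer transit time is t_i = b_i·n_i / q:
  layer 1 (sandy clay): t_1 = 13.9 × 0.07 / 0.006328 = 153.7 d
  layer 2 (weathered basalt): t_2 = 6.30 × 0.06 / 0.006328 = 59.73 d
  layer 3 (silty sand): t_3 = 3.12 × 0.18 / 0.006328 = 88.74 d
Total t = Σ t_i = 302.2 days = 0.8274 years.

0.827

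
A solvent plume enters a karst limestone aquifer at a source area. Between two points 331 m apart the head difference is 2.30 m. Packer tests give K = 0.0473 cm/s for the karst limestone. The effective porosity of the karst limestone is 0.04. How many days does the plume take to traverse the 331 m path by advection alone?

Convert K: 0.0473 cm/s × 864 = 40.87 m/day.
Hydraulic gradient i = Δh / L = 2.30 / 331 = 0.006949.
Darcy flux q = K · i = 40.87 × 0.006949 = 0.2840 m/day.
Seepage velocity v = q / n_e = 0.2840 / 0.04 = 7.099 m/day.
Travel time t = L / v = 331 / 7.099 = 46.62 days.

46.6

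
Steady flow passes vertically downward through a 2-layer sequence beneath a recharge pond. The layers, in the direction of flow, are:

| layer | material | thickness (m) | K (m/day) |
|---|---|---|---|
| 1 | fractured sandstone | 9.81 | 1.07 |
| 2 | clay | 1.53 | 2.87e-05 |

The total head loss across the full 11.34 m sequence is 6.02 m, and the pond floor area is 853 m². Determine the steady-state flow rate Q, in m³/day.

Flow is perpendicular to layering, so the layers act in series and the equivalent K is the thickness-weighted harmonic mean.
Total thickness L = 9.81 + 1.53 = 11.34 m.
Σ(b_i/K_i) = 9.81/1.07 + 1.53/2.87e-05 = 53319 d.
K_eq = L / Σ(b_i/K_i) = 11.34 / 53319 = 0.0002127 m/day.
Q = K_eq · A · (Δh/L) = 0.0002127 × 853 × (6.02/11.34) = 0.09631 m³/day.

0.0963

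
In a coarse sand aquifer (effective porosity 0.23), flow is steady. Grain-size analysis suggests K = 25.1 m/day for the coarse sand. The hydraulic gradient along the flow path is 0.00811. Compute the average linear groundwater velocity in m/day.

0.885

Hydraulic gradient i = 0.00811.
Darcy flux q = K · i = 25.10 × 0.008110 = 0.2036 m/day.
Seepage velocity v = q / n_e = 0.2036 / 0.23 = 0.8850 m/day.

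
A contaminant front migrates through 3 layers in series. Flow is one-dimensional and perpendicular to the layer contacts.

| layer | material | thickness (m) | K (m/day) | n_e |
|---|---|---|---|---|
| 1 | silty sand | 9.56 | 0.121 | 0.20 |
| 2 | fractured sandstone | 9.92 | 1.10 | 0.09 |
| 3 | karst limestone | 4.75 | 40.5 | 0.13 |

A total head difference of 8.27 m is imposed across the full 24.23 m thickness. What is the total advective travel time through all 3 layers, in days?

36.5

With flow normal to the layers, continuity requires the same specific discharge q through every layer.
Σ(b_i/K_i) = 9.56/0.121 + 9.92/1.10 + 4.75/40.5 = 88.14 d.
q = Δh / Σ(b_i/K_i) = 8.27 / 88.14 = 0.09382 m/day.
In each layer the seepage velocity is v_i = q/n_i, so the layer transit time is t_i = b_i·n_i / q:
  layer 1 (silty sand): t_1 = 9.56 × 0.20 / 0.09382 = 20.38 d
  layer 2 (fractured sandstone): t_2 = 9.92 × 0.09 / 0.09382 = 9.516 d
  layer 3 (karst limestone): t_3 = 4.75 × 0.13 / 0.09382 = 6.581 d
Total t = Σ t_i = 36.48 days.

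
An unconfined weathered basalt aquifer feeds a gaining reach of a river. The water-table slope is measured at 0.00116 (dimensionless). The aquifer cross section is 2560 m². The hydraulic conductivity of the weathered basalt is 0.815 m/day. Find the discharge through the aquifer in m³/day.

2.42

Hydraulic gradient i = 0.00116.
Darcy's law: Q = K · A · i = 0.8150 × 2560 × 0.001160 = 2.420 m³/day.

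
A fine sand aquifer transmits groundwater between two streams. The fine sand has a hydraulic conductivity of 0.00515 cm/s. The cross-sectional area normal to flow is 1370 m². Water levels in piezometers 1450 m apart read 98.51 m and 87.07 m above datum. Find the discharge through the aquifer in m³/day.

Convert K: 0.00515 cm/s × 864 = 4.450 m/day.
Hydraulic gradient i = (98.51 − 87.07) / 1450 = 11.44 / 1450 = 0.007890.
Darcy's law: Q = K · A · i = 4.450 × 1370 × 0.007890 = 48.09 m³/day.

48.1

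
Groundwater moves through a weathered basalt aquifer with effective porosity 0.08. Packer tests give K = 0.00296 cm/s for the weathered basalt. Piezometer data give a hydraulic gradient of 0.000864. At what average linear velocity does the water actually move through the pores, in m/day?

0.0276

Convert K: 0.00296 cm/s × 864 = 2.557 m/day.
Hydraulic gradient i = 0.000864.
Darcy flux q = K · i = 2.557 × 0.0008640 = 0.002210 m/day.
Seepage velocity v = q / n_e = 0.002210 / 0.08 = 0.02762 m/day.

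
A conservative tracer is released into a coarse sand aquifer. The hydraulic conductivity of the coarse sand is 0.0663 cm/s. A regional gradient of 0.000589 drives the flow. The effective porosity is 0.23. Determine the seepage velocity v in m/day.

Convert K: 0.0663 cm/s × 864 = 57.28 m/day.
Hydraulic gradient i = 0.000589.
Darcy flux q = K · i = 57.28 × 0.0005890 = 0.03374 m/day.
Seepage velocity v = q / n_e = 0.03374 / 0.23 = 0.1467 m/day.

0.147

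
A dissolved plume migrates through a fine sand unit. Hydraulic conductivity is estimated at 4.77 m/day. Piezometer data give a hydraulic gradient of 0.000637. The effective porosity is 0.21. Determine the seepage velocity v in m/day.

Hydraulic gradient i = 0.000637.
Darcy flux q = K · i = 4.770 × 0.0006370 = 0.003038 m/day.
Seepage velocity v = q / n_e = 0.003038 / 0.21 = 0.01447 m/day.

0.0145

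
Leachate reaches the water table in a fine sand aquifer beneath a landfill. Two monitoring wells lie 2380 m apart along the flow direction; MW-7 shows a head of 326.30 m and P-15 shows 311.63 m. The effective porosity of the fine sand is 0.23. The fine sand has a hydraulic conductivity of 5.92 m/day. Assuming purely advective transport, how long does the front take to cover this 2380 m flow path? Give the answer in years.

41.1

Hydraulic gradient i = (326.30 − 311.63) / 2380 = 14.67 / 2380 = 0.006164.
Darcy flux q = K · i = 5.920 × 0.006164 = 0.03649 m/day.
Seepage velocity v = q / n_e = 0.03649 / 0.23 = 0.1587 m/day.
Travel time t = L / v = 2380 / 0.1587 = 15001 days = 41.07 years.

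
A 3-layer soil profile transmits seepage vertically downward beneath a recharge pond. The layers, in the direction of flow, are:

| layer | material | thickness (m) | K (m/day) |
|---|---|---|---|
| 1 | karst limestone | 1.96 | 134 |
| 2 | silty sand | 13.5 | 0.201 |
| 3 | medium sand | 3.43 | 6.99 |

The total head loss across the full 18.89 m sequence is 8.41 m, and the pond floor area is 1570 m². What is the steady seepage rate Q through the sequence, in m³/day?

Flow is perpendicular to layering, so the layers act in series and the equivalent K is the thickness-weighted harmonic mean.
Total thickness L = 1.96 + 13.5 + 3.43 = 18.89 m.
Σ(b_i/K_i) = 1.96/134 + 13.5/0.201 + 3.43/6.99 = 67.67 d.
K_eq = L / Σ(b_i/K_i) = 18.89 / 67.67 = 0.2792 m/day.
Q = K_eq · A · (Δh/L) = 0.2792 × 1570 × (8.41/18.89) = 195.1 m³/day.

195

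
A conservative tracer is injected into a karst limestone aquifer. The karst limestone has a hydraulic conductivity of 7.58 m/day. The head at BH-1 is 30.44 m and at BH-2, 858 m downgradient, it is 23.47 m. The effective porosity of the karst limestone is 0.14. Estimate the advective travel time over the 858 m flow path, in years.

5.34

Hydraulic gradient i = (30.44 − 23.47) / 858 = 6.97 / 858 = 0.008124.
Darcy flux q = K · i = 7.580 × 0.008124 = 0.06158 m/day.
Seepage velocity v = q / n_e = 0.06158 / 0.14 = 0.4398 m/day.
Travel time t = L / v = 858 / 0.4398 = 1951 days = 5.341 years.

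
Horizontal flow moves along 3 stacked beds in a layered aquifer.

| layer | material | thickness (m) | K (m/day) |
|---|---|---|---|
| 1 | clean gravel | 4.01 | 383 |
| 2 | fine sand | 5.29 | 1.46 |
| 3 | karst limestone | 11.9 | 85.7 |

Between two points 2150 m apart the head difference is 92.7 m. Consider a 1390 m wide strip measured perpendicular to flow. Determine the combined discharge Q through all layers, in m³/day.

Flow is parallel to layering, so each bed carries its own Darcy discharge and the transmissivities add.
Σ(K_i·b_i) = 383×4.01 + 1.46×5.29 + 85.7×11.9 = 2563 m²/day.
Hydraulic gradient i = Δh / L = 92.7 / 2150 = 0.04312.
Q = Σ(K_i·b_i) · W · i = 2563 × 1390 × 0.04312 = 1.536e+05 m³/day.

154000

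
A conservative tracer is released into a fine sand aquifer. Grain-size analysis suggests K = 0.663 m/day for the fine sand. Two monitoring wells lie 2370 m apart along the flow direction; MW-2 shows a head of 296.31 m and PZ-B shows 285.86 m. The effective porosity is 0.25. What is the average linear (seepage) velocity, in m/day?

0.0117

Hydraulic gradient i = (296.31 − 285.86) / 2370 = 10.45 / 2370 = 0.004409.
Darcy flux q = K · i = 0.6630 × 0.004409 = 0.002923 m/day.
Seepage velocity v = q / n_e = 0.002923 / 0.25 = 0.01169 m/day.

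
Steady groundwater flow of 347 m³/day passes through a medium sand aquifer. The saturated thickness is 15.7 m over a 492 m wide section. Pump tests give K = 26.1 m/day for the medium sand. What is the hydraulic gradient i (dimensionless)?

Cross-sectional area A = 492 × 15.7 = 7724 m².
From Q = K·A·i, i = Q / (K·A) = 347 / (26.10 × 7724) = 0.001721.

0.00172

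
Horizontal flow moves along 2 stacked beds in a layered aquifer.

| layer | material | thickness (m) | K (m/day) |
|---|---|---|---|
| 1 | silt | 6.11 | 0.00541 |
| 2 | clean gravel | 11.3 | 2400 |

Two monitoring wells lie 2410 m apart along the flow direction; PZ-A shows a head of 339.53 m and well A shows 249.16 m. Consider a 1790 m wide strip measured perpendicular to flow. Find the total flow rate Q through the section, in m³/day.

1.82e+06

Flow is parallel to layering, so each bed carries its own Darcy discharge and the transmissivities add.
Σ(K_i·b_i) = 0.00541×6.11 + 2400×11.3 = 27120 m²/day.
Hydraulic gradient i = (339.53 − 249.16) / 2410 = 90.37 / 2410 = 0.03750.
Q = Σ(K_i·b_i) · W · i = 27120 × 1790 × 0.03750 = 1.820e+06 m³/day.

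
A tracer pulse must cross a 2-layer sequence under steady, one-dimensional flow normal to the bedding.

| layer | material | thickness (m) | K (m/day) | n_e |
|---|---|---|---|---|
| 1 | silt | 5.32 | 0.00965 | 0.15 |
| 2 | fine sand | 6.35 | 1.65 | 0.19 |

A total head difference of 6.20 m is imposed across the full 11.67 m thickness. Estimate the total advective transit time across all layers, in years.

With flow normal to the layers, continuity requires the same specific discharge q through every layer.
Σ(b_i/K_i) = 5.32/0.00965 + 6.35/1.65 = 555.1 d.
q = Δh / Σ(b_i/K_i) = 6.20 / 555.1 = 0.01117 m/day.
In each layer the seepage velocity is v_i = q/n_i, so the layer transit time is t_i = b_i·n_i / q:
  layer 1 (silt): t_1 = 5.32 × 0.15 / 0.01117 = 71.45 d
  layer 2 (fine sand): t_2 = 6.35 × 0.19 / 0.01117 = 108.0 d
Total t = Σ t_i = 179.5 days = 0.4914 years.

0.491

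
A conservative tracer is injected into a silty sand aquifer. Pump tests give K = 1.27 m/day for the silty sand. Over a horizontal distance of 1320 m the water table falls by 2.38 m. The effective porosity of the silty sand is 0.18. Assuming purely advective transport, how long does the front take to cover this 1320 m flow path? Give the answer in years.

Hydraulic gradient i = Δh / L = 2.38 / 1320 = 0.001803.
Darcy flux q = K · i = 1.270 × 0.001803 = 0.002290 m/day.
Seepage velocity v = q / n_e = 0.002290 / 0.18 = 0.01272 m/day.
Travel time t = L / v = 1320 / 0.01272 = 1.038e+05 days = 284.1 years.

284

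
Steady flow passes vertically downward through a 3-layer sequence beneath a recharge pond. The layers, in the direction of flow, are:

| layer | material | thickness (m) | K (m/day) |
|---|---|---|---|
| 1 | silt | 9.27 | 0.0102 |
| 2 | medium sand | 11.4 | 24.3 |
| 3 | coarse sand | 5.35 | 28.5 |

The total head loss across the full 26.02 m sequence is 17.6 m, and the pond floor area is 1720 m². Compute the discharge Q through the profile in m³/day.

33.3

Flow is perpendicular to layering, so the layers act in series and the equivalent K is the thickness-weighted harmonic mean.
Total thickness L = 9.27 + 11.4 + 5.35 = 26.02 m.
Σ(b_i/K_i) = 9.27/0.0102 + 11.4/24.3 + 5.35/28.5 = 909.5 d.
K_eq = L / Σ(b_i/K_i) = 26.02 / 909.5 = 0.02861 m/day.
Q = K_eq · A · (Δh/L) = 0.02861 × 1720 × (17.6/26.02) = 33.28 m³/day.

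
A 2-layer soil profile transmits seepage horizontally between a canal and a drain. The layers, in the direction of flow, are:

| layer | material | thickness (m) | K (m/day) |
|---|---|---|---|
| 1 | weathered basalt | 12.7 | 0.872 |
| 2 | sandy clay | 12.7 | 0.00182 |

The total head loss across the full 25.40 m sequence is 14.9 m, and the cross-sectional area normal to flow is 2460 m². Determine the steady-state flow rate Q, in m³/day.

Flow is perpendicular to layering, so the layers act in series and the equivalent K is the thickness-weighted harmonic mean.
Total thickness L = 12.7 + 12.7 = 25.40 m.
Σ(b_i/K_i) = 12.7/0.872 + 12.7/0.00182 = 6993 d.
K_eq = L / Σ(b_i/K_i) = 25.40 / 6993 = 0.003632 m/day.
Q = K_eq · A · (Δh/L) = 0.003632 × 2460 × (14.9/25.40) = 5.242 m³/day.

5.24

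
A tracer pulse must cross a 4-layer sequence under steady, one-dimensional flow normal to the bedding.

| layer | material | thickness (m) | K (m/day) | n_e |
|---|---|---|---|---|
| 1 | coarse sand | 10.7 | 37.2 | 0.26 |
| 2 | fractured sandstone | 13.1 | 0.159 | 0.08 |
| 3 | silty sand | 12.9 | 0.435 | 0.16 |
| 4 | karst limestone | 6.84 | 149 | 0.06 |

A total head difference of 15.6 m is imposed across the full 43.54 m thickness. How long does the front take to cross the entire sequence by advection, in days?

With flow normal to the layers, continuity requires the same specific discharge q through every layer.
Σ(b_i/K_i) = 10.7/37.2 + 13.1/0.159 + 12.9/0.435 + 6.84/149 = 112.4 d.
q = Δh / Σ(b_i/K_i) = 15.6 / 112.4 = 0.1388 m/day.
In each layer the seepage velocity is v_i = q/n_i, so the layer transit time is t_i = b_i·n_i / q:
  layer 1 (coarse sand): t_1 = 10.7 × 0.26 / 0.1388 = 20.04 d
  layer 2 (fractured sandstone): t_2 = 13.1 × 0.08 / 0.1388 = 7.550 d
  layer 3 (silty sand): t_3 = 12.9 × 0.16 / 0.1388 = 14.87 d
  layer 4 (karst limestone): t_4 = 6.84 × 0.06 / 0.1388 = 2.956 d
Total t = Σ t_i = 45.42 days.

45.4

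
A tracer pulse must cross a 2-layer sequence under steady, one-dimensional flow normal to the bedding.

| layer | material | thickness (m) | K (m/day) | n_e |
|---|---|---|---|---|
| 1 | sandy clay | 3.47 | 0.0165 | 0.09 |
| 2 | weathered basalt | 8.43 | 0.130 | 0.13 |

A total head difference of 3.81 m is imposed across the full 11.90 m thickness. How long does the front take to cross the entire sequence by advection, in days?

With flow normal to the layers, continuity requires the same specific discharge q through every layer.
Σ(b_i/K_i) = 3.47/0.0165 + 8.43/0.130 = 275.1 d.
q = Δh / Σ(b_i/K_i) = 3.81 / 275.1 = 0.01385 m/day.
In each layer the seepage velocity is v_i = q/n_i, so the layer transit time is t_i = b_i·n_i / q:
  layer 1 (sandy clay): t_1 = 3.47 × 0.09 / 0.01385 = 22.55 d
  layer 2 (weathered basalt): t_2 = 8.43 × 0.13 / 0.01385 = 79.14 d
Total t = Σ t_i = 101.7 days.

102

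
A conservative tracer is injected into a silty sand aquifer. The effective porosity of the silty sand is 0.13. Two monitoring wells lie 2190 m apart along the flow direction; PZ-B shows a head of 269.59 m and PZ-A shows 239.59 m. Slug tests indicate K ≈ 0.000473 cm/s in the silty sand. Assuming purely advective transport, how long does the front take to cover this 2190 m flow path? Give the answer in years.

139

Convert K: 0.000473 cm/s × 864 = 0.4087 m/day.
Hydraulic gradient i = (269.59 − 239.59) / 2190 = 30 / 2190 = 0.01370.
Darcy flux q = K · i = 0.4087 × 0.01370 = 0.005598 m/day.
Seepage velocity v = q / n_e = 0.005598 / 0.13 = 0.04306 m/day.
Travel time t = L / v = 2190 / 0.04306 = 50855 days = 139.2 years.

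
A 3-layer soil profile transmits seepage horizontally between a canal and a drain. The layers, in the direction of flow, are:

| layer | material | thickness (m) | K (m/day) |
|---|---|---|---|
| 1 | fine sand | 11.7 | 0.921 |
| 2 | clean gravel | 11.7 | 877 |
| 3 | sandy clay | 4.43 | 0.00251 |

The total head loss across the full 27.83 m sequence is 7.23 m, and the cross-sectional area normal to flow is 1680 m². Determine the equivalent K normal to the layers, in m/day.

0.0157

Flow is perpendicular to layering, so the layers act in series and the equivalent K is the thickness-weighted harmonic mean.
Total thickness L = 11.7 + 11.7 + 4.43 = 27.83 m.
Σ(b_i/K_i) = 11.7/0.921 + 11.7/877 + 4.43/0.00251 = 1778 d.
K_eq = L / Σ(b_i/K_i) = 27.83 / 1778 = 0.01566 m/day.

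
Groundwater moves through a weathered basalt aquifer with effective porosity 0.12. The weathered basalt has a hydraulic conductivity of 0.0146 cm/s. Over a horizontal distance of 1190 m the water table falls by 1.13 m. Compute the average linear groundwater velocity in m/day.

0.0998

Convert K: 0.0146 cm/s × 864 = 12.61 m/day.
Hydraulic gradient i = Δh / L = 1.13 / 1190 = 0.0009496.
Darcy flux q = K · i = 12.61 × 0.0009496 = 0.01198 m/day.
Seepage velocity v = q / n_e = 0.01198 / 0.12 = 0.09982 m/day.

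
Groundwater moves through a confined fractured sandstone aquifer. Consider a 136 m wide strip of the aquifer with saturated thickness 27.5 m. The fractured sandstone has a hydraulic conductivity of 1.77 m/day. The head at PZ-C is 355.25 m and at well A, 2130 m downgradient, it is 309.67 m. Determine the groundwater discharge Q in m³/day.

Cross-sectional area A = 136 × 27.5 = 3740 m².
Hydraulic gradient i = (355.25 − 309.67) / 2130 = 45.58 / 2130 = 0.02140.
Darcy's law: Q = K · A · i = 1.770 × 3740 × 0.02140 = 141.7 m³/day.

142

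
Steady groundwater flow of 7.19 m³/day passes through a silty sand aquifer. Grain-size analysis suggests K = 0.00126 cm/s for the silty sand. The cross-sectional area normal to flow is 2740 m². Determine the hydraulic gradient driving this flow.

0.00241

Convert K: 0.00126 cm/s × 864 = 1.089 m/day.
From Q = K·A·i, i = Q / (K·A) = 7.19 / (1.089 × 2740) = 0.002410.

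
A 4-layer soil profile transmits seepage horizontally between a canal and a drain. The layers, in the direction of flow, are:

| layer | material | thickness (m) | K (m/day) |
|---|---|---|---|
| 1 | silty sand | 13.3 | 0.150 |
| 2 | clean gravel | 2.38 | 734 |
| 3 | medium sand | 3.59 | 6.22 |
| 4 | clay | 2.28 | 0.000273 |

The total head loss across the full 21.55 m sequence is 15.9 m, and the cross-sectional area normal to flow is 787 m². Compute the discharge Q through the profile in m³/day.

1.48

Flow is perpendicular to layering, so the layers act in series and the equivalent K is the thickness-weighted harmonic mean.
Total thickness L = 13.3 + 2.38 + 3.59 + 2.28 = 21.55 m.
Σ(b_i/K_i) = 13.3/0.150 + 2.38/734 + 3.59/6.22 + 2.28/0.000273 = 8441 d.
K_eq = L / Σ(b_i/K_i) = 21.55 / 8441 = 0.002553 m/day.
Q = K_eq · A · (Δh/L) = 0.002553 × 787 × (15.9/21.55) = 1.482 m³/day.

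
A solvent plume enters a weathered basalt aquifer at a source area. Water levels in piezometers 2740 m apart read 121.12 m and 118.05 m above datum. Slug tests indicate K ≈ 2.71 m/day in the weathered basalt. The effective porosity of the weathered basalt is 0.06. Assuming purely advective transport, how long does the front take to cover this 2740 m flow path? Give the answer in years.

148

Hydraulic gradient i = (121.12 − 118.05) / 2740 = 3.07 / 2740 = 0.001120.
Darcy flux q = K · i = 2.710 × 0.001120 = 0.003036 m/day.
Seepage velocity v = q / n_e = 0.003036 / 0.06 = 0.05061 m/day.
Travel time t = L / v = 2740 / 0.05061 = 54143 days = 148.2 years.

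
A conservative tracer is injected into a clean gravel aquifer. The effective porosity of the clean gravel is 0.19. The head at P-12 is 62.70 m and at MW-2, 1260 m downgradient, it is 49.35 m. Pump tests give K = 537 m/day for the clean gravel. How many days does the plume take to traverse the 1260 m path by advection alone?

Hydraulic gradient i = (62.70 − 49.35) / 1260 = 13.35 / 1260 = 0.01060.
Darcy flux q = K · i = 537.0 × 0.01060 = 5.690 m/day.
Seepage velocity v = q / n_e = 5.690 / 0.19 = 29.95 m/day.
Travel time t = L / v = 1260 / 29.95 = 42.08 days.

42.1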